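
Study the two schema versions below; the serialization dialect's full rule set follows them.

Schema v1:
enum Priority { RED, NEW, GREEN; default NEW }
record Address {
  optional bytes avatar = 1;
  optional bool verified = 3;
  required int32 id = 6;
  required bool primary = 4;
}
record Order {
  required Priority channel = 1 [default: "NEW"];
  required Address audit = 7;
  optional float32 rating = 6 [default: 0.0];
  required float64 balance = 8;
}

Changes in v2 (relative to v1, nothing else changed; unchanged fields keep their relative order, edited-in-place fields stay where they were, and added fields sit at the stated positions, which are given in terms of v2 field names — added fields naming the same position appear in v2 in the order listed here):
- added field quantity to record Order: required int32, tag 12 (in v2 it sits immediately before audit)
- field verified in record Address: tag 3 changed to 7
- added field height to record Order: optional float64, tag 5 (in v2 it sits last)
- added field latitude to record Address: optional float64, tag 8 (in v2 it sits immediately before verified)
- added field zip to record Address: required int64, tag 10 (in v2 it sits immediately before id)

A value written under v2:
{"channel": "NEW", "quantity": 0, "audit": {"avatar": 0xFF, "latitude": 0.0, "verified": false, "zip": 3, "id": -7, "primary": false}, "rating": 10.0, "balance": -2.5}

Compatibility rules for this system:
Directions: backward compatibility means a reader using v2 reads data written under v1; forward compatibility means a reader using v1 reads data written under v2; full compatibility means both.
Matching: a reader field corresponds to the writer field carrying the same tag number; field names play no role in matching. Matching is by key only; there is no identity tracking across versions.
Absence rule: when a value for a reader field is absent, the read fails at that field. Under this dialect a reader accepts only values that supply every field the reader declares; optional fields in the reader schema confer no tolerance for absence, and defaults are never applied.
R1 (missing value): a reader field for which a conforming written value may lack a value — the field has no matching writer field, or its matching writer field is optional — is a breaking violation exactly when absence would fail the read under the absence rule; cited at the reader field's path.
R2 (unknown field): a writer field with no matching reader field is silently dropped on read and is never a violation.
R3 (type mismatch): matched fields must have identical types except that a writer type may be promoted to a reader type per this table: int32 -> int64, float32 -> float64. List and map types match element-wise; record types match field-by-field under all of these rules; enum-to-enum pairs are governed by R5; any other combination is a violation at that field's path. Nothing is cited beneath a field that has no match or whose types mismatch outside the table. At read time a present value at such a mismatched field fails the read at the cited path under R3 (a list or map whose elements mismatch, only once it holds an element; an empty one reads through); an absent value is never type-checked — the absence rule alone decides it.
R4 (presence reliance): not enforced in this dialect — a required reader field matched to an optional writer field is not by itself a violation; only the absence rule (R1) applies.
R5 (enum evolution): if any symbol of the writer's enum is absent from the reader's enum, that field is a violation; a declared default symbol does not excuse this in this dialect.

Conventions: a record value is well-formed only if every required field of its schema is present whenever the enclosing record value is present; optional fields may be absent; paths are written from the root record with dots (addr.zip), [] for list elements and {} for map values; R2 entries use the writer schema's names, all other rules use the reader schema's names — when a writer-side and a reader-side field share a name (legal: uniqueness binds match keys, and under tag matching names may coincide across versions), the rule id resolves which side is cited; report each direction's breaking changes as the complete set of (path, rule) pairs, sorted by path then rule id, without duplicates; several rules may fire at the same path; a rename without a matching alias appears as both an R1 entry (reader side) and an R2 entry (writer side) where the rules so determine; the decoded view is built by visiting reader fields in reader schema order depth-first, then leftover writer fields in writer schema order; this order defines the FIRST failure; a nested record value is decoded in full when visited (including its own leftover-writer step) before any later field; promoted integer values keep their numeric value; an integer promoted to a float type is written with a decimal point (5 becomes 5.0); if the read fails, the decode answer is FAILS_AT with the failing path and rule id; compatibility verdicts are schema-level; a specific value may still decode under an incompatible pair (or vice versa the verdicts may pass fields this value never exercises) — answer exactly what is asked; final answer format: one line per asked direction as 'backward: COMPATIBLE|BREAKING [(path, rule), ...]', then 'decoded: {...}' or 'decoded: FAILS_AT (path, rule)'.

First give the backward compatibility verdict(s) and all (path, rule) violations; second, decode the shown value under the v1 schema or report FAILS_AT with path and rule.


arrows below run writer -> reader for Order
backward pass over Order, reader schema v2, writer schema v1:
  channel: Priority -> Priority, writer required; from channel
  quantity: no writer match
  audit: Address -> Address, writer required; from audit
  rating: float32 -> float32, writer optional; from rating
  balance: float64 -> float64, writer required; from balance
  height: no writer match
  audit.avatar: bytes -> bytes, writer optional; from audit.avatar
  audit.latitude: no writer match
  audit.verified: no writer match
  audit.zip: no writer match
  audit.id: int32 -> int32, writer required; from audit.id
  audit.primary: bool -> bool, writer required; from audit.primary
  writer field audit.verified has no reader counterpart
  breaking: (audit.avatar, R1)
  breaking: (audit.latitude, R1)
  breaking: (audit.verified, R1)
  breaking: (audit.zip, R1)
  breaking: (height, R1)
  breaking: (quantity, R1)
  breaking: (rating, R1)
  => backward verdict for Order: BREAKING, 7 violation(s)
migrating the Order value to v1:
  channel := "NEW"
  audit.avatar := 0xFF
  read fails at audit.verified under R1 (no fill)
  => FAILS_AT (audit.verified, R1)

backward: BREAKING [(audit.avatar, R1), (audit.latitude, R1), (audit.verified, R1), (audit.zip, R1), (height, R1), (quantity, R1), (rating, R1)]; decoded: FAILS_AT (audit.verified, R1)


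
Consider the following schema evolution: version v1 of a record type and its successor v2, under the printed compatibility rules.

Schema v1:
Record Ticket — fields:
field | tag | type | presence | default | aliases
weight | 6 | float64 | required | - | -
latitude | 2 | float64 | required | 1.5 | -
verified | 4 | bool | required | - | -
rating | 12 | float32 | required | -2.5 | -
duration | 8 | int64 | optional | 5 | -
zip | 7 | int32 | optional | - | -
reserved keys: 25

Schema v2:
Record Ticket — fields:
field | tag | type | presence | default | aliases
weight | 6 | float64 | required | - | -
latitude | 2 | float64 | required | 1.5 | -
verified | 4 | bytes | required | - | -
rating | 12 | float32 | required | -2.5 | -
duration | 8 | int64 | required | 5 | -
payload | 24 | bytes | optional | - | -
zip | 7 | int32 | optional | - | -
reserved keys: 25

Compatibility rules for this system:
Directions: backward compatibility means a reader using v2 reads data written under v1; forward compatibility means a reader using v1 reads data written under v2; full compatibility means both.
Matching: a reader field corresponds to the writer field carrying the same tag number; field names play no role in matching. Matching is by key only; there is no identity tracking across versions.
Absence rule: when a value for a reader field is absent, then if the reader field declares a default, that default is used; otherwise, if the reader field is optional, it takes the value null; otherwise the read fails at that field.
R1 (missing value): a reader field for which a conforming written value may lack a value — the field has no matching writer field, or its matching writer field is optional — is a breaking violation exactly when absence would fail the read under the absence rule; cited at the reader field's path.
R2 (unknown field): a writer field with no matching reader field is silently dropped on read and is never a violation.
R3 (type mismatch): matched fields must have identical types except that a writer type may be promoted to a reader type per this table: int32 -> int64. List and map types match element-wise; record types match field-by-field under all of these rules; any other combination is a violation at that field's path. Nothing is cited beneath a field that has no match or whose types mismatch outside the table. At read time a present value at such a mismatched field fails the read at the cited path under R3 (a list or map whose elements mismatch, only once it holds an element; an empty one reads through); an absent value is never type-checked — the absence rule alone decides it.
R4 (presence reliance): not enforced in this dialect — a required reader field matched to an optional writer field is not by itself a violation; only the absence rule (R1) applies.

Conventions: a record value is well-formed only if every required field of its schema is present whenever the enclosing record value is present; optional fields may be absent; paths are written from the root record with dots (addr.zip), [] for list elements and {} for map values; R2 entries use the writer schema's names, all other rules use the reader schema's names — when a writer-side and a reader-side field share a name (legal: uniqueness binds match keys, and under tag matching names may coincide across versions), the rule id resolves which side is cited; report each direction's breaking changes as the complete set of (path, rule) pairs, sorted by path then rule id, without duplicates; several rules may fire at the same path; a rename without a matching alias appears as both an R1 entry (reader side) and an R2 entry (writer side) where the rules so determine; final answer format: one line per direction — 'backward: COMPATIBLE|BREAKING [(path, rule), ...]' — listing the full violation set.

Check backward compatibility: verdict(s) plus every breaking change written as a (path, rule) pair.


each type pair in Ticket: writer, then reader
backward pass over Ticket, reader schema v2, writer schema v1:
  weight: paired with writer weight (float64 -> float64; writer required)
  latitude: paired with writer latitude (float64 -> float64; writer required)
  verified: paired with writer verified (bool -> bytes; writer required)
  rating: paired with writer rating (float32 -> float32; writer required)
  duration: paired with writer duration (int64 -> int64; writer optional)
  no writer field matches reader payload
  zip: paired with writer zip (int32 -> int32; writer optional)
  R3 fires at verified
  backward on Ticket therefore BREAKING (1)
the other Ticket changes do not affect what is asked:
  field duration in record Ticket: optional changed to required -> fires no rule on Ticket, leaving the asked answer as it is
  added field payload to record Ticket: optional bytes, tag 24 (in v2 it sits immediately before zip) -> fires no rule on Ticket, leaving the asked answer as it is

backward: BREAKING [(verified, R3)]


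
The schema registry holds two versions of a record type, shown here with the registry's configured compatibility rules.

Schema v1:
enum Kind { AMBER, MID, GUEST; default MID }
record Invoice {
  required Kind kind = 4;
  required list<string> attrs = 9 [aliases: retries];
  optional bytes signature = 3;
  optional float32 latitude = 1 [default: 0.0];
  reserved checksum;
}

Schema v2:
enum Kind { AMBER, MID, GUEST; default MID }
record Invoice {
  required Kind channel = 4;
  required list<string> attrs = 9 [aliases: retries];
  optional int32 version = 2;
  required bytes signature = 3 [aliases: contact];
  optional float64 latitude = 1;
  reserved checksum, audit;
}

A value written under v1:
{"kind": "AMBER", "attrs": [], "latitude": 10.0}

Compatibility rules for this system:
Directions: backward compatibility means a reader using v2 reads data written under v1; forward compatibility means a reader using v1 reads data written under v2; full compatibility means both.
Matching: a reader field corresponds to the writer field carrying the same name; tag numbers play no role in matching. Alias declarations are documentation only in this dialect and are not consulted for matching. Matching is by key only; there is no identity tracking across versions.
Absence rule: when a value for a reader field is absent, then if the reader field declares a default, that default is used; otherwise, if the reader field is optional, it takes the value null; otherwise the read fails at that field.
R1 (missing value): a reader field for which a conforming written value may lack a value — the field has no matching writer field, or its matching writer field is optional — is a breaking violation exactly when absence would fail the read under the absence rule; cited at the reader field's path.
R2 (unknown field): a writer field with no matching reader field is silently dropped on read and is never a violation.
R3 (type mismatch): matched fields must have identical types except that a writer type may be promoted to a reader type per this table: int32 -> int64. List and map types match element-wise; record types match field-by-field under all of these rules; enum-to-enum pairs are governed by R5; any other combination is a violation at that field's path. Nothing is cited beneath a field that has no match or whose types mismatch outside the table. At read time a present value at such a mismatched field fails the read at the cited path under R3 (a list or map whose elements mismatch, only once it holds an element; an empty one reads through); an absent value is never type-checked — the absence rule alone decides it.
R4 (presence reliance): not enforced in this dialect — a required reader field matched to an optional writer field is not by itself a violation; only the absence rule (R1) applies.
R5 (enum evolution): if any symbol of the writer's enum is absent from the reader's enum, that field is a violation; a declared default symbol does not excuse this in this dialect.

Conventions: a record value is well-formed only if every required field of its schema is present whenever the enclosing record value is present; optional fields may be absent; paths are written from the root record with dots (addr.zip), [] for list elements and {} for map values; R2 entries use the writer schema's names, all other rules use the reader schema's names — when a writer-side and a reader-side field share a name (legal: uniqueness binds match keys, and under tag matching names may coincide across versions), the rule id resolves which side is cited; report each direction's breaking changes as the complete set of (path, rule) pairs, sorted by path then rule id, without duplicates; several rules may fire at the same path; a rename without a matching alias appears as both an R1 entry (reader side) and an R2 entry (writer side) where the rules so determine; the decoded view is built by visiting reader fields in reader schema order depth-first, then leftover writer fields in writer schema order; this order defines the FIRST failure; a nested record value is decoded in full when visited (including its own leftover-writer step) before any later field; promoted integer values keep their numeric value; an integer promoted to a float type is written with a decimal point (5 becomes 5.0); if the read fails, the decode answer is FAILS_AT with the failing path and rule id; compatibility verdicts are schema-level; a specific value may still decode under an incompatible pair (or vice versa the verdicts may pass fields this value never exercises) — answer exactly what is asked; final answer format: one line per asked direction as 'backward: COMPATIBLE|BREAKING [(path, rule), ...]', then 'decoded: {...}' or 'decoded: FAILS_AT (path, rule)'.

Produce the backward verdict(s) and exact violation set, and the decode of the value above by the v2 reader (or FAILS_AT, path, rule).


arrows below run writer -> reader for Invoice
backward analysis of Invoice with v2 as reader and v1 as writer:
  no writer field matches reader channel
  attrs: paired with writer attrs (list<string> -> list<string>; writer required)
  no writer field matches reader version
  signature: paired with writer signature (bytes -> bytes; writer optional)
  latitude: paired with writer latitude (float32 -> float64; writer optional)
  kind (writer side), unknown to reader
  violation R1 at channel
  violation R3 at latitude
  violation R1 at signature
  => backward: BREAKING (3)
decoding the Invoice value with the v2 reader:
  read fails at channel under R1 (no fill)
  => FAILS_AT (channel, R1)
the rest of the Invoice diff is inert for this question:
  added field version to record Invoice: optional int32, tag 2 (in v2 it sits immediately before signature) -> no rule fires on it in Invoice's dialect; the asked verdict holds

backward: BREAKING [(channel, R1), (latitude, R3), (signature, R1)]; decoded: FAILS_AT (channel, R1)


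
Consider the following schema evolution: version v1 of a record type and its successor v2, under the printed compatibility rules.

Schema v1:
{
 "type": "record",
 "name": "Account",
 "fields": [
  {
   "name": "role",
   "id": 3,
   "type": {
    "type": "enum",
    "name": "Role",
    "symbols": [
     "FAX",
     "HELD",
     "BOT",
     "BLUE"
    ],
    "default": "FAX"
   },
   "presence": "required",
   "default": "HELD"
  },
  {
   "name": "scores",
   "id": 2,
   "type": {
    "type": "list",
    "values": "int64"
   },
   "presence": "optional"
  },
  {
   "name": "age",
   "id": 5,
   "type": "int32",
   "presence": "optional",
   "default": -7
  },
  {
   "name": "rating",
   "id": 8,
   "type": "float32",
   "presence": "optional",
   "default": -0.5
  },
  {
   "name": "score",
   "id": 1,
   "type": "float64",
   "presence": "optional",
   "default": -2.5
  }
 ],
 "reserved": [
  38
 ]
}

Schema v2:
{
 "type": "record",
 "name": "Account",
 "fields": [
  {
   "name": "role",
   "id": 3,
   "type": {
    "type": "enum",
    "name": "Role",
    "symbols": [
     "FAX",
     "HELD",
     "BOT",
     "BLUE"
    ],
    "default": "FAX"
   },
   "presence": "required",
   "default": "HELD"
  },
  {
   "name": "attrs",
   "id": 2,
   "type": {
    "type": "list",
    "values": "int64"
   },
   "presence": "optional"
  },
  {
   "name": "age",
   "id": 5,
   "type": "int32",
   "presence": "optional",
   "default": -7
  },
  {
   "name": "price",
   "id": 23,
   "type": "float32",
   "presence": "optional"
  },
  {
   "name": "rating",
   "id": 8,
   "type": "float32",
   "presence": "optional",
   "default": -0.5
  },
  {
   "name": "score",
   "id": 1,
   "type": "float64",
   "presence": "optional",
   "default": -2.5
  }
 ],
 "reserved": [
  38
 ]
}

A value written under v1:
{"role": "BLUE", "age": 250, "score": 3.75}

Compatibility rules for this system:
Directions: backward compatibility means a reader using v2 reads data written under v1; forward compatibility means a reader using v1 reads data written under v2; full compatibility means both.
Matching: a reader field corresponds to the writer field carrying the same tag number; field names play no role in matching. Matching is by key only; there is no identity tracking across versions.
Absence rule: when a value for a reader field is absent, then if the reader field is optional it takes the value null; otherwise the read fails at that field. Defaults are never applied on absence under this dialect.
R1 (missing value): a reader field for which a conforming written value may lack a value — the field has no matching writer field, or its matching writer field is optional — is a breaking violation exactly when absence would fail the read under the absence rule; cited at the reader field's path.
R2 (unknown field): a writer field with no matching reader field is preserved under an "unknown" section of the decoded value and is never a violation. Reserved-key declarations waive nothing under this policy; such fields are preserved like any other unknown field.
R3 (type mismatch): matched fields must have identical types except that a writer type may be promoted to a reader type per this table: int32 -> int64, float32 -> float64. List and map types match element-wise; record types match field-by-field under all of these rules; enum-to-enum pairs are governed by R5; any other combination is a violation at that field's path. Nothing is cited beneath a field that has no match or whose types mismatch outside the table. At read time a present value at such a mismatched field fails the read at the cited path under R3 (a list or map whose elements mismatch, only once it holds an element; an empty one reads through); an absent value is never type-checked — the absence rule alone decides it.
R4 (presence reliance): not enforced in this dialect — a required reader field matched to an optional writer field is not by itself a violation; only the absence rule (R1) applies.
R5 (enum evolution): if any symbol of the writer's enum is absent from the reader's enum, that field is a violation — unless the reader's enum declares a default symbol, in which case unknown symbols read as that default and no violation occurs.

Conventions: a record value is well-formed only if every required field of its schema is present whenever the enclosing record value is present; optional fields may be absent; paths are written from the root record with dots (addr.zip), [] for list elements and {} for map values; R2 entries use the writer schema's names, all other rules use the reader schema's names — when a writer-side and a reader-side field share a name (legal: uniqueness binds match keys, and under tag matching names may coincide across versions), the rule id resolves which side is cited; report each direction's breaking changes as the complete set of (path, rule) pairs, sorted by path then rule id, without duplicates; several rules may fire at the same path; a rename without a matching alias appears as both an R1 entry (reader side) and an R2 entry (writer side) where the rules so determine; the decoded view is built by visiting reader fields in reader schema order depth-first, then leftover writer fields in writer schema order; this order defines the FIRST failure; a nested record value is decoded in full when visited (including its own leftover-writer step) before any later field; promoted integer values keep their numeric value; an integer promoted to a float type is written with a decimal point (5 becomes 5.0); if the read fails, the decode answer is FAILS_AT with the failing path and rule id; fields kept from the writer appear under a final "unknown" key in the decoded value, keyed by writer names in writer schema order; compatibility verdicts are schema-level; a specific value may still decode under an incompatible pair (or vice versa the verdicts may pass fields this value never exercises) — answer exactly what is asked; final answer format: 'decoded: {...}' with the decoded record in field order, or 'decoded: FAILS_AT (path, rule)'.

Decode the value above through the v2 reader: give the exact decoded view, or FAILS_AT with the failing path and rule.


in Account below, arrows point writer -> reader
decode (reader v2):
  role := "BLUE"
  attrs := null (absent, optional -> null)
  age := 250
  price := null (absent, optional -> null)
  rating := null (absent, optional -> null)
  score := 3.75
  => decoded: {"role": "BLUE", "attrs": null, "age": 250, "price": null, "rating": null, "score": 3.75}

decoded: {"role": "BLUE", "attrs": null, "age": 250, "price": null, "rating": null, "score": 3.75}


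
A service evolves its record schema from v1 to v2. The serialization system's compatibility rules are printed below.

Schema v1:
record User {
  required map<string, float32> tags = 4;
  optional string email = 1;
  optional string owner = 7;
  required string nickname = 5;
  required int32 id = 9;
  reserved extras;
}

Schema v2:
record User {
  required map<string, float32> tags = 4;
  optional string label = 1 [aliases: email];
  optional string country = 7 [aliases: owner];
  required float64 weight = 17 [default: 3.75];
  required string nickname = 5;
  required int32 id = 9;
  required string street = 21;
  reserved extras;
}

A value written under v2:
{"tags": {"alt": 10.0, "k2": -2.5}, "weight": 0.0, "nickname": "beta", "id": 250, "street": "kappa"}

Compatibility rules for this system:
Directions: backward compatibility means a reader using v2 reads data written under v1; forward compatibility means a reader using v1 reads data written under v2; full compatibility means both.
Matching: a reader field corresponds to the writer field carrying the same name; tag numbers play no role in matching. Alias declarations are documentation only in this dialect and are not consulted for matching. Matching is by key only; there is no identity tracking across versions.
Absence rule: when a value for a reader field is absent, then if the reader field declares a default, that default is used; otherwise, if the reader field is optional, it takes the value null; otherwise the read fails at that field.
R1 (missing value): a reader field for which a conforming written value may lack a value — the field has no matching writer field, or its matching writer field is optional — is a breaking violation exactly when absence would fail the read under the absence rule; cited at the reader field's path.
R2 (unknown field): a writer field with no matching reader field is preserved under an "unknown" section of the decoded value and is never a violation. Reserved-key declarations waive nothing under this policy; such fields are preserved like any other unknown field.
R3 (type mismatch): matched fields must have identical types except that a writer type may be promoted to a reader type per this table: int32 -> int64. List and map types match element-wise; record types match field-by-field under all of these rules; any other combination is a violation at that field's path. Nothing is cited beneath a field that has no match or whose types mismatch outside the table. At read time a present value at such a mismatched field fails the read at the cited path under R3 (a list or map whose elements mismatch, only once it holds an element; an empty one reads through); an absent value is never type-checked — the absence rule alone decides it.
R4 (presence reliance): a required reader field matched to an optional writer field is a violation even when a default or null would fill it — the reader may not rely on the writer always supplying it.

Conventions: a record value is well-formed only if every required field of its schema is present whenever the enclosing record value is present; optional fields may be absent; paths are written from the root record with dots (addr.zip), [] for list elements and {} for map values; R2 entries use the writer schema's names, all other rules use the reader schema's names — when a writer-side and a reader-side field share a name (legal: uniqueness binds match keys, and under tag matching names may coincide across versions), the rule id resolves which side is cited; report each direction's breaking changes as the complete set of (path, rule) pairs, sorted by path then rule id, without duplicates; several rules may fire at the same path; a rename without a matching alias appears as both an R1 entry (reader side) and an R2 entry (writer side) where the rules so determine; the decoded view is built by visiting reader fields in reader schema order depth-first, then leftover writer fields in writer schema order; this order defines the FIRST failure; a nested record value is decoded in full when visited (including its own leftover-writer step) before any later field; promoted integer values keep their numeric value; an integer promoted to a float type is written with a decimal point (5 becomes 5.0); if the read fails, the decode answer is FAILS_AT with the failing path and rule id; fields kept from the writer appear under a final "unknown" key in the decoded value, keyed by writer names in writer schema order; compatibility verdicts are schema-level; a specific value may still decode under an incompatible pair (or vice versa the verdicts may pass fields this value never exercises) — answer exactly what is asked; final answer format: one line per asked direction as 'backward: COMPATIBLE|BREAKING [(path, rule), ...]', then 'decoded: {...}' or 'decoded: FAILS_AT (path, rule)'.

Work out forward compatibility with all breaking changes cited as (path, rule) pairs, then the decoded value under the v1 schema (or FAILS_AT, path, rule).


each type pair in User: writer, then reader
forward for User (reader v1, writer v2):
  map<string, float32> -> map<string, float32>, writer required: tags aligns to tags
  no writer field matches reader email
  no writer field matches reader owner
  string -> string, writer required: nickname aligns to nickname
  int32 -> int32, writer required: id aligns to id
  leftover writer field: label
  leftover writer field: country
  leftover writer field: weight
  leftover writer field: street
  => no violations; forward on User: COMPATIBLE
decoding the User value with the v1 reader:
  tags := {"alt": 10.0, "k2": -2.5}
  email := null (absent, optional -> null)
  owner := null (absent, optional -> null)
  nickname := "beta"
  id := 250
  writer weight: kept under "unknown"
  writer street: kept under "unknown"
  => decoded: {"tags": {"alt": 10.0, "k2": -2.5}, "email": null, "owner": null, "nickname": "beta", "id": 250, "unknown": {"weight": 0.0, "street": "kappa"}}
ruling out the remaining User differences:
  renamed field email to label in record User (alias email declared on the renamed field) -> fires no rule on User, leaving the asked answer as it is
  renamed field owner to country in record User (alias owner declared on the renamed field) -> fires no rule on User, leaving the asked answer as it is

forward: COMPATIBLE []; decoded: {"tags": {"alt": 10.0, "k2": -2.5}, "email": null, "owner": null, "nickname": "beta", "id": 250, "unknown": {"weight": 0.0, "street": "kappa"}}


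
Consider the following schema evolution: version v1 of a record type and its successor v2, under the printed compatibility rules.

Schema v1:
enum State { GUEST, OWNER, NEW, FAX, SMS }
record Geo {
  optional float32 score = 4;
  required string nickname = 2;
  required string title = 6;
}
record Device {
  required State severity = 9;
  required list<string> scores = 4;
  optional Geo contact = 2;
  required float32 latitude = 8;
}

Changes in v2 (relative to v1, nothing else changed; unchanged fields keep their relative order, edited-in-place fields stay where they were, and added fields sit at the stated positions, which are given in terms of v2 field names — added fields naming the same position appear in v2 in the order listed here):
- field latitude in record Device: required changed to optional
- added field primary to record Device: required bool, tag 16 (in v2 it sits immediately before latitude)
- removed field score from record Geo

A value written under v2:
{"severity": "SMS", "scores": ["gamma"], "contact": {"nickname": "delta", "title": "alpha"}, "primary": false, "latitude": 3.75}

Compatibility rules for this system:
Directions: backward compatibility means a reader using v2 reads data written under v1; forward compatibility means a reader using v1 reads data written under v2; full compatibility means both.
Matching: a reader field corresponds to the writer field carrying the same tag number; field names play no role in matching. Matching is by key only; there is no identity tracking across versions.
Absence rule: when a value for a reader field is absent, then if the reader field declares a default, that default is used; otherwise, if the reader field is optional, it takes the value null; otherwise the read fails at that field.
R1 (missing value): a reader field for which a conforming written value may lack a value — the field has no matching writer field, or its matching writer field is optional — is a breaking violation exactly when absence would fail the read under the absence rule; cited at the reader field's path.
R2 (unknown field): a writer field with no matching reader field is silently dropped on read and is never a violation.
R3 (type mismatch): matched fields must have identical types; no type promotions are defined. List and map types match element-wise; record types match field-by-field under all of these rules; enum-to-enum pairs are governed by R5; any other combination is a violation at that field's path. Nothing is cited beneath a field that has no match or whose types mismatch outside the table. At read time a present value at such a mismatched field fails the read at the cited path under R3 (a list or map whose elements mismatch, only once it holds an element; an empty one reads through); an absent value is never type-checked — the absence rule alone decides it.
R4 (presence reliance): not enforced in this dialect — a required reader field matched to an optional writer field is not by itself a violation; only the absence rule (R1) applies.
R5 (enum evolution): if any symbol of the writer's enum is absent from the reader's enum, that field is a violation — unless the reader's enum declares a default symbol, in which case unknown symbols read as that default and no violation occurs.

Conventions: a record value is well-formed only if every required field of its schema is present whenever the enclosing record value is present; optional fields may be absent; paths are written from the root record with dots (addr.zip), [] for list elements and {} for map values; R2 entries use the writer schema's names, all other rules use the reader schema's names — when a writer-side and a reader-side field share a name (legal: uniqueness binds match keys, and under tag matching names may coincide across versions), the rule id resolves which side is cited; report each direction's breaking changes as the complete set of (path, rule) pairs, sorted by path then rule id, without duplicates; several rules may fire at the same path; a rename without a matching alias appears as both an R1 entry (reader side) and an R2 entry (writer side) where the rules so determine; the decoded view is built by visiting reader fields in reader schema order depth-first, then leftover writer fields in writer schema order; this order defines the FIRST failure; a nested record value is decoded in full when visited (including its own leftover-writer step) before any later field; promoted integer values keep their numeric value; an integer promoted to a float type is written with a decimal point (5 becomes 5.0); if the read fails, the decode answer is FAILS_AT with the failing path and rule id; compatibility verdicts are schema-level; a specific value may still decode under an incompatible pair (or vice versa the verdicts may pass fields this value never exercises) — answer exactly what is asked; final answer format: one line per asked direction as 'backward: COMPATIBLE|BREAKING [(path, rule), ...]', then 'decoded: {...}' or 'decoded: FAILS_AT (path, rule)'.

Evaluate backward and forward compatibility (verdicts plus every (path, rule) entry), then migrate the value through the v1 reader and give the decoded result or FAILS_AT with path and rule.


arrows below run writer -> reader for Device
backward on Device — v2 reading data written by v1:
  writer required, State -> State: reader severity maps from writer severity
  writer required, list<string> -> list<string>: reader scores maps from writer scores
  writer optional, Geo -> Geo: reader contact maps from writer contact
  no writer field matches reader primary
  writer required, float32 -> float32: reader latitude maps from writer latitude
  writer required, string -> string: reader contact.nickname maps from writer contact.nickname
  writer required, string -> string: reader contact.title maps from writer contact.title
  writer contact.score: unknown to reader
  R1 fires at primary
  => backward: BREAKING (1)
forward on Device — v1 reading data written by v2:
  writer required, State -> State: reader severity maps from writer severity
  writer required, list<string> -> list<string>: reader scores maps from writer scores
  writer optional, Geo -> Geo: reader contact maps from writer contact
  writer optional, float32 -> float32: reader latitude maps from writer latitude
  writer primary: unknown to reader
  no writer field matches reader contact.score
  writer required, string -> string: reader contact.nickname maps from writer contact.nickname
  writer required, string -> string: reader contact.title maps from writer contact.title
  R1 fires at latitude
  => forward: BREAKING (1)
migrating the Device value to v1:
  severity := "SMS"
  scores := ["gamma"]
  contact.score := null (not supplied -> null)
  contact.nickname := "delta"
  contact.title := "alpha"
  latitude := 3.75
  writer primary: unmatched, discarded
  => decoded: {"severity": "SMS", "scores": ["gamma"], "contact": {"score": null, "nickname": "delta", "title": "alpha"}, "latitude": 3.75}

backward: BREAKING [(primary, R1)]; forward: BREAKING [(latitude, R1)]; decoded: {"severity": "SMS", "scores": ["gamma"], "contact": {"score": null, "nickname": "delta", "title": "alpha"}, "latitude": 3.75}


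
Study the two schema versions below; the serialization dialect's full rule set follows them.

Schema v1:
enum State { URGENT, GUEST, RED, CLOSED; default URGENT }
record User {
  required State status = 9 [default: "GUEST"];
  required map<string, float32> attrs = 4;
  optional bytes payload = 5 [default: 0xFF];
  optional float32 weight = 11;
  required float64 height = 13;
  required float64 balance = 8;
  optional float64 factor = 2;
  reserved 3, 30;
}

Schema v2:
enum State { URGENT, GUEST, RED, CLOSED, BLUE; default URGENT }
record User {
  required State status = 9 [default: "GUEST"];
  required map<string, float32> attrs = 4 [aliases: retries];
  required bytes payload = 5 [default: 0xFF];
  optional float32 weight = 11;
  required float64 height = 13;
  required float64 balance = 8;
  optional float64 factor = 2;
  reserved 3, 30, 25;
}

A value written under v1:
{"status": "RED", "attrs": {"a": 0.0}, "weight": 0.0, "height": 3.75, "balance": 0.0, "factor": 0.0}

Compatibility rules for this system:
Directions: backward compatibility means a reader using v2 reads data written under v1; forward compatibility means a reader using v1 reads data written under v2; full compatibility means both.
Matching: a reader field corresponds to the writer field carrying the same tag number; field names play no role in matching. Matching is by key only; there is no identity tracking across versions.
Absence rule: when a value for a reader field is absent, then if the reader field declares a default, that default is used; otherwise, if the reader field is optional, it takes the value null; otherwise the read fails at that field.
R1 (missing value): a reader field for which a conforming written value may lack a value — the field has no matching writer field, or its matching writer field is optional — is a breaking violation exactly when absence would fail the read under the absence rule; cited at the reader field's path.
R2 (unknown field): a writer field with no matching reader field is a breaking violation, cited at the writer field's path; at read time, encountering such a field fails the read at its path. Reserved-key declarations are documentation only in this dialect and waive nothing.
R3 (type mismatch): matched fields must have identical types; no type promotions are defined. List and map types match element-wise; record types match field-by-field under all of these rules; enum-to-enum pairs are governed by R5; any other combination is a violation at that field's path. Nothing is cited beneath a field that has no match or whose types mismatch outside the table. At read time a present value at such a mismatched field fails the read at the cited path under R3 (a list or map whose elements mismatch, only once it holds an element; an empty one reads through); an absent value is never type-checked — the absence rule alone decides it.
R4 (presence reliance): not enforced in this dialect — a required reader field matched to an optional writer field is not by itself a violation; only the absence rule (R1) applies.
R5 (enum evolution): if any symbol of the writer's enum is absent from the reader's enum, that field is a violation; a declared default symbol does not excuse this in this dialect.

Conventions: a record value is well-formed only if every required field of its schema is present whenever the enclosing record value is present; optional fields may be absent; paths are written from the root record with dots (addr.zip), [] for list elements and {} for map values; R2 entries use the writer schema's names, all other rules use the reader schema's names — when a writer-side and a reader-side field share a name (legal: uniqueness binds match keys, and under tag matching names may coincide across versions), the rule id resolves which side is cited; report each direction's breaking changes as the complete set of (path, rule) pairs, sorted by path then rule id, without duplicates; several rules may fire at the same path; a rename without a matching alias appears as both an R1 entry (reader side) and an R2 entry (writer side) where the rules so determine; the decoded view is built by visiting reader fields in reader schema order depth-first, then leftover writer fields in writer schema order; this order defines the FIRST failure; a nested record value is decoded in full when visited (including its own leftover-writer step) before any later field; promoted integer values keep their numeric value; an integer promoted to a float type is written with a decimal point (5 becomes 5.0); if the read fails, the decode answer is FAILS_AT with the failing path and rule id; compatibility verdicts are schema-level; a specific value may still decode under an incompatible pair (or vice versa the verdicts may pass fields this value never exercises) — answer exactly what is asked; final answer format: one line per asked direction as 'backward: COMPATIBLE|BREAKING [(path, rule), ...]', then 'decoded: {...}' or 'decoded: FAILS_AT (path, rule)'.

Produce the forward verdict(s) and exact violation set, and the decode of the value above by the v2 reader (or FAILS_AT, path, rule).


in User below, arrows point writer -> reader
checking forward for User: reader v1 against writer v2:
  status: paired with writer status (State -> State; writer required)
  attrs: paired with writer attrs (map<string, float32> -> map<string, float32>; writer required)
  payload: paired with writer payload (bytes -> bytes; writer required)
  weight: paired with writer weight (float32 -> float32; writer optional)
  height: paired with writer height (float64 -> float64; writer required)
  balance: paired with writer balance (float64 -> float64; writer required)
  factor: paired with writer factor (float64 -> float64; writer optional)
  R5 fires at status
  => forward: BREAKING (1)
decode (reader v2):
  status := "RED"
  attrs := {"a": 0.0}
  payload := 0xFF (absent -> default)
  weight := 0.0
  height := 3.75
  balance := 0.0
  factor := 0.0
  => decoded: {"status": "RED", "attrs": {"a": 0.0}, "payload": 0xFF, "weight": 0.0, "height": 3.75, "balance": 0.0, "factor": 0.0}
checking off the User differences that do not matter here:
  field payload in record User: optional changed to required -> no rule fires on it in User's dialect; the asked verdict holds

forward: BREAKING [(status, R5)]; decoded: {"status": "RED", "attrs": {"a": 0.0}, "payload": 0xFF, "weight": 0.0, "height": 3.75, "balance": 0.0, "factor": 0.0}
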